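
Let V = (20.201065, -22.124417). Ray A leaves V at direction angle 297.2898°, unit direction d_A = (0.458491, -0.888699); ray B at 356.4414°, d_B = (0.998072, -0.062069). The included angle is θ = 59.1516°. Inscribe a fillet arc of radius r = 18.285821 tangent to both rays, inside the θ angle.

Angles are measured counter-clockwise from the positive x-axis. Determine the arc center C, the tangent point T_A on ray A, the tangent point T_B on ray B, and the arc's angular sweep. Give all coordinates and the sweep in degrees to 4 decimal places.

bisector direction at 326.8656° = (0.837391,-0.546605)
center distance |VC| = r/sin(θ/2) = 18.285821/sin(29.5758°) = 37.047737
C = V + |VC|·bis = (51.2245,-42.3749)
T_A = V + ((C−V)·d_A)·d_A = V + 32.2205·d_A = (34.9739,-50.7588)
T_B = V + ((C−V)·d_B)·d_B = V + 32.2205·d_B = (52.3595,-24.1243)
sweep = 180° − θ = 120.8484°

center=(51.2245,-42.3749) T_A=(34.9739,-50.7588) T_B=(52.3595,-24.1243) sweep=120.8484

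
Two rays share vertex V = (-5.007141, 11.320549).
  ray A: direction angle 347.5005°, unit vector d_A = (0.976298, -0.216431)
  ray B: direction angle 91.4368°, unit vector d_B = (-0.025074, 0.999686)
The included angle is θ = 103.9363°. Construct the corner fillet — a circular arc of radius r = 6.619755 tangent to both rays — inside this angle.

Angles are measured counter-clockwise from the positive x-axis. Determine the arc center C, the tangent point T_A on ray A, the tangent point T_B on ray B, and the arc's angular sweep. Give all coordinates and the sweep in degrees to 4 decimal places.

bisector direction at 39.4686° = (0.771973,0.635656)
center distance |VC| = r/sin(θ/2) = 6.619755/sin(51.9682°) = 8.404241
C = V + |VC|·bis = (1.4807,16.6628)
T_A = V + ((C−V)·d_A)·d_A = V + 5.1778·d_A = (0.0480,10.1999)
T_B = V + ((C−V)·d_B)·d_B = V + 5.1778·d_B = (-5.1370,16.4968)
sweep = 180° − θ = 76.0637°

center=(1.4807,16.6628) T_A=(0.0480,10.1999) T_B=(-5.1370,16.4968) sweep=76.0637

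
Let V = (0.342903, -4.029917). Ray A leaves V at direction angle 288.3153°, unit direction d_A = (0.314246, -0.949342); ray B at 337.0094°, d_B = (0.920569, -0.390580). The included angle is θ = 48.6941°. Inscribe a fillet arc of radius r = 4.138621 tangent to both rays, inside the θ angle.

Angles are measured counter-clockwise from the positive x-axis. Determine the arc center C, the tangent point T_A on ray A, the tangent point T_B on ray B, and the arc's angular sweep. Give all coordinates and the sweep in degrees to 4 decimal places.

bisector direction at 312.6623° = (0.677677,-0.735360)
center distance |VC| = r/sin(θ/2) = 4.138621/sin(24.3470°) = 10.038797
C = V + |VC|·bis = (7.1460,-11.4120)
T_A = V + ((C−V)·d_A)·d_A = V + 9.1460·d_A = (3.2170,-12.7126)
T_B = V + ((C−V)·d_B)·d_B = V + 9.1460·d_B = (8.7624,-7.6022)
sweep = 180° − θ = 131.3059°

center=(7.1460,-11.4120) T_A=(3.2170,-12.7126) T_B=(8.7624,-7.6022) sweep=131.3059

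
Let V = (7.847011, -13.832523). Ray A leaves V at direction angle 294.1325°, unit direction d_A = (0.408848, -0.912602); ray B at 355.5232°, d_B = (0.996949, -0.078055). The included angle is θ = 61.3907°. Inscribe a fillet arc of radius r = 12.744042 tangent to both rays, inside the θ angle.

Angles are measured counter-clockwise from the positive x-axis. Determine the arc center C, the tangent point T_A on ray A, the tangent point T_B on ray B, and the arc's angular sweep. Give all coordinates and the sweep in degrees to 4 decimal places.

center=(28.2542,-28.2133) T_A=(16.6239,-33.4237) T_B=(29.2489,-15.5082) sweep=118.6093

bisector direction at 324.8279° = (0.817425,-0.576035)
center distance |VC| = r/sin(θ/2) = 12.744042/sin(30.6954°) = 24.965157
C = V + |VC|·bis = (28.2542,-28.2133)
T_A = V + ((C−V)·d_A)·d_A = V + 21.4674·d_A = (16.6239,-33.4237)
T_B = V + ((C−V)·d_B)·d_B = V + 21.4674·d_B = (29.2489,-15.5082)
sweep = 180° − θ = 118.6093°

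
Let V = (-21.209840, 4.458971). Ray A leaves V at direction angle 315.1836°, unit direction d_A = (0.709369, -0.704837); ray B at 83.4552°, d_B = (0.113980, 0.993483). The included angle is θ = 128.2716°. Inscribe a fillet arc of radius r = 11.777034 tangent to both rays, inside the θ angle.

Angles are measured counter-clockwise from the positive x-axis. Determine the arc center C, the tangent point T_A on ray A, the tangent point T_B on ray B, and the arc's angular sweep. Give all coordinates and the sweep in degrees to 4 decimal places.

bisector direction at 19.3194° = (0.943689,0.330834)
center distance |VC| = r/sin(θ/2) = 11.777034/sin(64.1358°) = 13.088058
C = V + |VC|·bis = (-8.8588,8.7889)
T_A = V + ((C−V)·d_A)·d_A = V + 5.7095·d_A = (-17.1597,0.4347)
T_B = V + ((C−V)·d_B)·d_B = V + 5.7095·d_B = (-20.5591,10.1313)
sweep = 180° − θ = 51.7284°

center=(-8.8588,8.7889) T_A=(-17.1597,0.4347) T_B=(-20.5591,10.1313) sweep=51.7284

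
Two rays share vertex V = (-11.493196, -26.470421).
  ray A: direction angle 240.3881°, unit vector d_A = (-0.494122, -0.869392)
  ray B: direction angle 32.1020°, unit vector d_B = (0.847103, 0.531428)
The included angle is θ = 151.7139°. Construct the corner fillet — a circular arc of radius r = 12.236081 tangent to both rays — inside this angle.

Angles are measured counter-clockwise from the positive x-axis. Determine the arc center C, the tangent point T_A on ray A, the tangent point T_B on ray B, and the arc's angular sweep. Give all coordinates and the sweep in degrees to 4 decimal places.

center=(-2.3788,-35.1971) T_A=(-13.0167,-29.1510) T_B=(-8.8814,-24.8319) sweep=28.2861

bisector direction at 316.2451° = (0.722304,-0.691575)
center distance |VC| = r/sin(θ/2) = 12.236081/sin(75.8569°) = 12.618566
C = V + |VC|·bis = (-2.3788,-35.1971)
T_A = V + ((C−V)·d_A)·d_A = V + 3.0833·d_A = (-13.0167,-29.1510)
T_B = V + ((C−V)·d_B)·d_B = V + 3.0833·d_B = (-8.8814,-24.8319)
sweep = 180° − θ = 28.2861°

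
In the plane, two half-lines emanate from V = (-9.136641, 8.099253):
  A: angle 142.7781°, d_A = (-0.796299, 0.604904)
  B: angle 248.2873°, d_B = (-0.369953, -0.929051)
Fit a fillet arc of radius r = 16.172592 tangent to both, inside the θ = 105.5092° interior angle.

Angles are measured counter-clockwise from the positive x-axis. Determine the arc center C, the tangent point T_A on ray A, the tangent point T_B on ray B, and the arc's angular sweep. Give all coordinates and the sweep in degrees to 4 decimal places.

center=(-28.7107,2.6589) T_A=(-18.9278,15.5371) T_B=(-13.6855,-3.3242) sweep=74.4908

bisector direction at 195.5327° = (-0.963478,-0.267788)
center distance |VC| = r/sin(θ/2) = 16.172592/sin(52.7546°) = 20.316035
C = V + |VC|·bis = (-28.7107,2.6589)
T_A = V + ((C−V)·d_A)·d_A = V + 12.2959·d_A = (-18.9278,15.5371)
T_B = V + ((C−V)·d_B)·d_B = V + 12.2959·d_B = (-13.6855,-3.3242)
sweep = 180° − θ = 74.4908°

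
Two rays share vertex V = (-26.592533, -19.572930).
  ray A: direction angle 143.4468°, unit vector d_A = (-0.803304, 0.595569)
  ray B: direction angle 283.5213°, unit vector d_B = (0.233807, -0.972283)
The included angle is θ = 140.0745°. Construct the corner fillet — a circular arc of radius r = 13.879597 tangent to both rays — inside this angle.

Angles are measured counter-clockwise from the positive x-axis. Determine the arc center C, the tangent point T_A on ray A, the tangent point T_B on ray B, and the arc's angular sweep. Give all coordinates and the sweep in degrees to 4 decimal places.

center=(-38.9087,-27.7199) T_A=(-30.6424,-16.5703) T_B=(-25.4138,-24.4747) sweep=39.9255

bisector direction at 213.4840° = (-0.834039,-0.551705)
center distance |VC| = r/sin(θ/2) = 13.879597/sin(70.0373°) = 14.766867
C = V + |VC|·bis = (-38.9087,-27.7199)
T_A = V + ((C−V)·d_A)·d_A = V + 5.0415·d_A = (-30.6424,-16.5703)
T_B = V + ((C−V)·d_B)·d_B = V + 5.0415·d_B = (-25.4138,-24.4747)
sweep = 180° − θ = 39.9255°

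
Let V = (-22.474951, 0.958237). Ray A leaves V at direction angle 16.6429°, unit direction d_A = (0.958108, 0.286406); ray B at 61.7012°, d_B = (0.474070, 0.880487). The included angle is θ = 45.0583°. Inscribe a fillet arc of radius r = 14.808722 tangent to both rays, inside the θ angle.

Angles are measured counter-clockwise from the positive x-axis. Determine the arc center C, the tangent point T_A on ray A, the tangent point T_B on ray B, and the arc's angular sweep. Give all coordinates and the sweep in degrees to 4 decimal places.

bisector direction at 39.1721° = (0.775253,0.631651)
center distance |VC| = r/sin(θ/2) = 14.808722/sin(22.5292°) = 38.649589
C = V + |VC|·bis = (7.4882,25.3713)
T_A = V + ((C−V)·d_A)·d_A = V + 35.7000·d_A = (11.7296,11.1829)
T_B = V + ((C−V)·d_B)·d_B = V + 35.7000·d_B = (-5.5506,32.3917)
sweep = 180° − θ = 134.9417°

center=(7.4882,25.3713) T_A=(11.7296,11.1829) T_B=(-5.5506,32.3917) sweep=134.9417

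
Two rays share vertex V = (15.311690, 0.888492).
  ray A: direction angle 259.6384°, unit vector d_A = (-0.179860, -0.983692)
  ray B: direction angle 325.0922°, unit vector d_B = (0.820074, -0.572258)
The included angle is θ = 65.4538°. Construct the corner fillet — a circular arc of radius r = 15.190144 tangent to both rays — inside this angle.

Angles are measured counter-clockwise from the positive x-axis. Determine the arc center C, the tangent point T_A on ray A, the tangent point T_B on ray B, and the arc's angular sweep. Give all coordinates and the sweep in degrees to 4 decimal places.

bisector direction at 292.3653° = (0.380510,-0.924777)
center distance |VC| = r/sin(θ/2) = 15.190144/sin(32.7269°) = 28.096839
C = V + |VC|·bis = (26.0028,-25.0948)
T_A = V + ((C−V)·d_A)·d_A = V + 23.6367·d_A = (11.0604,-22.3627)
T_B = V + ((C−V)·d_B)·d_B = V + 23.6367·d_B = (34.6955,-12.6378)
sweep = 180° − θ = 114.5462°

center=(26.0028,-25.0948) T_A=(11.0604,-22.3627) T_B=(34.6955,-12.6378) sweep=114.5462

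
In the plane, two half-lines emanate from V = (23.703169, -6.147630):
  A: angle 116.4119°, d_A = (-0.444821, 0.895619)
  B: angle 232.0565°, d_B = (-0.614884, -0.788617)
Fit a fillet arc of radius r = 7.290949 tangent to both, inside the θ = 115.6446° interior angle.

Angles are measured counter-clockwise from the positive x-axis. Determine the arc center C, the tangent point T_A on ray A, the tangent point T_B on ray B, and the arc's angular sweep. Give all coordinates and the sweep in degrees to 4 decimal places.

bisector direction at 174.2342° = (-0.994941,0.100462)
center distance |VC| = r/sin(θ/2) = 7.290949/sin(57.8223°) = 8.614065
C = V + |VC|·bis = (15.1327,-5.2822)
T_A = V + ((C−V)·d_A)·d_A = V + 4.5874·d_A = (21.6626,-2.0391)
T_B = V + ((C−V)·d_B)·d_B = V + 4.5874·d_B = (20.8825,-9.7653)
sweep = 180° − θ = 64.3554°

center=(15.1327,-5.2822) T_A=(21.6626,-2.0391) T_B=(20.8825,-9.7653) sweep=64.3554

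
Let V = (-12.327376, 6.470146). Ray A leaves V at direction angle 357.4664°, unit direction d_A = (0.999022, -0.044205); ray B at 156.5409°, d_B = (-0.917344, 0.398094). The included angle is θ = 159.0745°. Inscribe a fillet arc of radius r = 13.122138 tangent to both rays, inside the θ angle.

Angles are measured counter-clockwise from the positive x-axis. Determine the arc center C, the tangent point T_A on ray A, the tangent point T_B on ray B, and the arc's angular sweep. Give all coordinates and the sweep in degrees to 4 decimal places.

bisector direction at 77.0037° = (0.224889,0.974384)
center distance |VC| = r/sin(θ/2) = 13.122138/sin(79.5373°) = 13.344006
C = V + |VC|·bis = (-9.3265,19.4723)
T_A = V + ((C−V)·d_A)·d_A = V + 2.4232·d_A = (-9.9065,6.3630)
T_B = V + ((C−V)·d_B)·d_B = V + 2.4232·d_B = (-14.5503,7.4348)
sweep = 180° − θ = 20.9255°

center=(-9.3265,19.4723) T_A=(-9.9065,6.3630) T_B=(-14.5503,7.4348) sweep=20.9255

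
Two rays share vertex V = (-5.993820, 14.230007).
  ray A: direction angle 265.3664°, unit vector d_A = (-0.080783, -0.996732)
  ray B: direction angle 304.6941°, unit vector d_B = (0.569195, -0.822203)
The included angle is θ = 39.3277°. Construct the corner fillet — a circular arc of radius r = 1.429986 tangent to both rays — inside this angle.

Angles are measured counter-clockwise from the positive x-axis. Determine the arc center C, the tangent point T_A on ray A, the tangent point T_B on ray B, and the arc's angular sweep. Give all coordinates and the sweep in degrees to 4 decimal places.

center=(-4.8918,10.1258) T_A=(-6.3171,10.2413) T_B=(-3.7160,10.9398) sweep=140.6723

bisector direction at 285.0303° = (0.259329,-0.965789)
center distance |VC| = r/sin(θ/2) = 1.429986/sin(19.6639°) = 4.249572
C = V + |VC|·bis = (-4.8918,10.1258)
T_A = V + ((C−V)·d_A)·d_A = V + 4.0017·d_A = (-6.3171,10.2413)
T_B = V + ((C−V)·d_B)·d_B = V + 4.0017·d_B = (-3.7160,10.9398)
sweep = 180° − θ = 140.6723°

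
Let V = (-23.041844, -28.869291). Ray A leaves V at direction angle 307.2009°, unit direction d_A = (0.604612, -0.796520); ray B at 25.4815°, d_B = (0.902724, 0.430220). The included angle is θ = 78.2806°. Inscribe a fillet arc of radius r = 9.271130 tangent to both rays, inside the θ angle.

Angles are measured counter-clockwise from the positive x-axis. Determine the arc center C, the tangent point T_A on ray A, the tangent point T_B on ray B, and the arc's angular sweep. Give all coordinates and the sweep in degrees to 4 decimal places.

center=(-8.7696,-32.3376) T_A=(-16.1543,-37.9430) T_B=(-12.7582,-23.9683) sweep=101.7194

bisector direction at 346.3412° = (0.971719,-0.236139)
center distance |VC| = r/sin(θ/2) = 9.271130/sin(39.1403°) = 14.687602
C = V + |VC|·bis = (-8.7696,-32.3376)
T_A = V + ((C−V)·d_A)·d_A = V + 11.3917·d_A = (-16.1543,-37.9430)
T_B = V + ((C−V)·d_B)·d_B = V + 11.3917·d_B = (-12.7582,-23.9683)
sweep = 180° − θ = 101.7194°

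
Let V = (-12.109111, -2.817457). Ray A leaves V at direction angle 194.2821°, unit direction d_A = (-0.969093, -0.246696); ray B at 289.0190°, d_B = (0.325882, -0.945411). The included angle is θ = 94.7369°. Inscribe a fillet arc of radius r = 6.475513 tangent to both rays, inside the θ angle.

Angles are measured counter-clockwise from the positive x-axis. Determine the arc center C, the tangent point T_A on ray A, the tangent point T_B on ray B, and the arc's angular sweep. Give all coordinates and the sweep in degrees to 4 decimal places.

bisector direction at 241.6506° = (-0.474848,-0.880068)
center distance |VC| = r/sin(θ/2) = 6.475513/sin(47.3685°) = 8.801549
C = V + |VC|·bis = (-16.2885,-10.5634)
T_A = V + ((C−V)·d_A)·d_A = V + 5.9611·d_A = (-17.8860,-4.2880)
T_B = V + ((C−V)·d_B)·d_B = V + 5.9611·d_B = (-10.1665,-8.4532)
sweep = 180° − θ = 85.2631°

center=(-16.2885,-10.5634) T_A=(-17.8860,-4.2880) T_B=(-10.1665,-8.4532) sweep=85.2631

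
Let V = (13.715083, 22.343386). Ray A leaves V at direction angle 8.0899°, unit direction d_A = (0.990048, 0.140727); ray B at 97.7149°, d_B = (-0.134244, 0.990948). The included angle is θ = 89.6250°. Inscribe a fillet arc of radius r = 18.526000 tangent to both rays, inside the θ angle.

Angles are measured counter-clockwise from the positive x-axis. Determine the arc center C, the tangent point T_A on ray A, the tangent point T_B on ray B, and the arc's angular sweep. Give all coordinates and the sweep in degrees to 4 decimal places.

bisector direction at 52.9024° = (0.603175,0.797609)
center distance |VC| = r/sin(θ/2) = 18.526000/sin(44.8125°) = 26.285881
C = V + |VC|·bis = (29.5701,43.3092)
T_A = V + ((C−V)·d_A)·d_A = V + 18.6477·d_A = (32.1772,24.9676)
T_B = V + ((C−V)·d_B)·d_B = V + 18.6477·d_B = (11.2117,40.8222)
sweep = 180° − θ = 90.3750°

center=(29.5701,43.3092) T_A=(32.1772,24.9676) T_B=(11.2117,40.8222) sweep=90.3750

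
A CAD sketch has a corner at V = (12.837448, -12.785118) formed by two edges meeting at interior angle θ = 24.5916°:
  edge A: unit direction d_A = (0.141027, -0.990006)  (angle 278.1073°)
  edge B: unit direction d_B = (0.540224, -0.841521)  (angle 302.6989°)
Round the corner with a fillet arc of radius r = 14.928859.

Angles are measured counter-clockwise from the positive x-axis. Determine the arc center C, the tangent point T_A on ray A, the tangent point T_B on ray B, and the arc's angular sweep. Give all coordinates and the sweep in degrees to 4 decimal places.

bisector direction at 290.4031° = (0.348623,-0.937263)
center distance |VC| = r/sin(θ/2) = 14.928859/sin(12.2958°) = 70.102111
C = V + |VC|·bis = (37.2766,-78.4892)
T_A = V + ((C−V)·d_A)·d_A = V + 68.4941·d_A = (22.4970,-80.5946)
T_B = V + ((C−V)·d_B)·d_B = V + 68.4941·d_B = (49.8396,-70.4243)
sweep = 180° − θ = 155.4084°

center=(37.2766,-78.4892) T_A=(22.4970,-80.5946) T_B=(49.8396,-70.4243) sweep=155.4084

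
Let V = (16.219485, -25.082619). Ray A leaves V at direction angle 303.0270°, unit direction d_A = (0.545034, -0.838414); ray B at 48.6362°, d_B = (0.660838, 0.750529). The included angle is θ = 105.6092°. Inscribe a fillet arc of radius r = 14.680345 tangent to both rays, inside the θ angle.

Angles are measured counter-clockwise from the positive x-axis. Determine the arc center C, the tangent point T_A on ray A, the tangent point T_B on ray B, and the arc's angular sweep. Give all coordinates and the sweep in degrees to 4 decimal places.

bisector direction at 355.8316° = (0.997355,-0.072688)
center distance |VC| = r/sin(θ/2) = 14.680345/sin(52.8046°) = 18.429252
C = V + |VC|·bis = (34.6000,-26.4222)
T_A = V + ((C−V)·d_A)·d_A = V + 11.1411·d_A = (22.2918,-34.4235)
T_B = V + ((C−V)·d_B)·d_B = V + 11.1411·d_B = (23.5820,-16.7209)
sweep = 180° − θ = 74.3908°

center=(34.6000,-26.4222) T_A=(22.2918,-34.4235) T_B=(23.5820,-16.7209) sweep=74.3908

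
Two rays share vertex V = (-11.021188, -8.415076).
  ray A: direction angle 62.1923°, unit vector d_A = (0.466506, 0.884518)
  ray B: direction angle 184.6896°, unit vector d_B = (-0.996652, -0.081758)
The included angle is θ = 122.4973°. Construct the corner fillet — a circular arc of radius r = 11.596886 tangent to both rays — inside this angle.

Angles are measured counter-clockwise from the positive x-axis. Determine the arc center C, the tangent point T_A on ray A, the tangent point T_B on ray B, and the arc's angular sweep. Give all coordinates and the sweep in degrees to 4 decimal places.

bisector direction at 123.4410° = (-0.551077,0.834454)
center distance |VC| = r/sin(θ/2) = 11.596886/sin(61.2486°) = 13.227651
C = V + |VC|·bis = (-18.3106,2.6228)
T_A = V + ((C−V)·d_A)·d_A = V + 6.3626·d_A = (-8.0530,-2.7872)
T_B = V + ((C−V)·d_B)·d_B = V + 6.3626·d_B = (-17.3625,-8.9353)
sweep = 180° − θ = 57.5027°

center=(-18.3106,2.6228) T_A=(-8.0530,-2.7872) T_B=(-17.3625,-8.9353) sweep=57.5027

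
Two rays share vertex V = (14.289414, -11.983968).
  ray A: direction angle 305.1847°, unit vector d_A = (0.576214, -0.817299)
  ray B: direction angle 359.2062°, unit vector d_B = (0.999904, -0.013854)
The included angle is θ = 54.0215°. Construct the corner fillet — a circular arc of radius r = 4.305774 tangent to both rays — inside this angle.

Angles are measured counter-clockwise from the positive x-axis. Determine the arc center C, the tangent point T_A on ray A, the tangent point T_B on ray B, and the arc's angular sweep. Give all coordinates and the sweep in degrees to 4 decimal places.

center=(22.6756,-16.4063) T_A=(19.1565,-18.8874) T_B=(22.7352,-12.1010) sweep=125.9785

bisector direction at 332.1954° = (0.884544,-0.466457)
center distance |VC| = r/sin(θ/2) = 4.305774/sin(27.0108°) = 9.480791
C = V + |VC|·bis = (22.6756,-16.4063)
T_A = V + ((C−V)·d_A)·d_A = V + 8.4466·d_A = (19.1565,-18.8874)
T_B = V + ((C−V)·d_B)·d_B = V + 8.4466·d_B = (22.7352,-12.1010)
sweep = 180° − θ = 125.9785°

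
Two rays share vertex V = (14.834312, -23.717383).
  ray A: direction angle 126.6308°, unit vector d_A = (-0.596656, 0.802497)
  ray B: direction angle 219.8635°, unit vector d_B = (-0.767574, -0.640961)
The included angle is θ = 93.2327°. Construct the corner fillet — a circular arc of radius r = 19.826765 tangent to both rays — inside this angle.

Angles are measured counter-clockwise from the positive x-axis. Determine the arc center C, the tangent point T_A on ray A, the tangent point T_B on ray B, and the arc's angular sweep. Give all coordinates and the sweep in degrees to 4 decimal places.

center=(-12.2571,-20.5095) T_A=(3.6539,-8.6798) T_B=(0.4511,-35.7280) sweep=86.7673

bisector direction at 173.2471° = (-0.993063,0.117587)
center distance |VC| = r/sin(θ/2) = 19.826765/sin(46.6163°) = 27.280633
C = V + |VC|·bis = (-12.2571,-20.5095)
T_A = V + ((C−V)·d_A)·d_A = V + 18.7385·d_A = (3.6539,-8.6798)
T_B = V + ((C−V)·d_B)·d_B = V + 18.7385·d_B = (0.4511,-35.7280)
sweep = 180° − θ = 86.7673°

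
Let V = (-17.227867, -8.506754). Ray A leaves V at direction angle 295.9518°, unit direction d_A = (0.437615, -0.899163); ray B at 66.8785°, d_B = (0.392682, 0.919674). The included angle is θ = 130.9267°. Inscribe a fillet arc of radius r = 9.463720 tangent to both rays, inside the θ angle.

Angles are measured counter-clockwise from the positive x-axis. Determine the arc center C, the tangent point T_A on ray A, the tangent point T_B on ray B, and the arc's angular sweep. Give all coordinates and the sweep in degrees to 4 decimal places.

bisector direction at 1.4152° = (0.999695,0.024697)
center distance |VC| = r/sin(θ/2) = 9.463720/sin(65.4634°) = 10.403170
C = V + |VC|·bis = (-6.8279,-8.2498)
T_A = V + ((C−V)·d_A)·d_A = V + 4.3202·d_A = (-15.3373,-12.3913)
T_B = V + ((C−V)·d_B)·d_B = V + 4.3202·d_B = (-15.5314,-4.5336)
sweep = 180° − θ = 49.0733°

center=(-6.8279,-8.2498) T_A=(-15.3373,-12.3913) T_B=(-15.5314,-4.5336) sweep=49.0733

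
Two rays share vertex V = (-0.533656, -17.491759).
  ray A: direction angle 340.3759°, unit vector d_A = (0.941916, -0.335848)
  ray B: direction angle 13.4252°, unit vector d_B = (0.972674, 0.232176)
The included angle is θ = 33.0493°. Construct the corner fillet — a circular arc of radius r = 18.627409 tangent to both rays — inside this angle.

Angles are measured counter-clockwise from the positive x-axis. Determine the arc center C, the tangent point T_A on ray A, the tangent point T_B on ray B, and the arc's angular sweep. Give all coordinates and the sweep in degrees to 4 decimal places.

center=(64.8614,-21.0328) T_A=(58.6054,-38.5783) T_B=(60.5365,-2.9144) sweep=146.9507

bisector direction at 356.9006° = (0.998537,-0.054069)
center distance |VC| = r/sin(θ/2) = 18.627409/sin(16.5247°) = 65.490811
C = V + |VC|·bis = (64.8614,-21.0328)
T_A = V + ((C−V)·d_A)·d_A = V + 62.7859·d_A = (58.6054,-38.5783)
T_B = V + ((C−V)·d_B)·d_B = V + 62.7859·d_B = (60.5365,-2.9144)
sweep = 180° − θ = 146.9507°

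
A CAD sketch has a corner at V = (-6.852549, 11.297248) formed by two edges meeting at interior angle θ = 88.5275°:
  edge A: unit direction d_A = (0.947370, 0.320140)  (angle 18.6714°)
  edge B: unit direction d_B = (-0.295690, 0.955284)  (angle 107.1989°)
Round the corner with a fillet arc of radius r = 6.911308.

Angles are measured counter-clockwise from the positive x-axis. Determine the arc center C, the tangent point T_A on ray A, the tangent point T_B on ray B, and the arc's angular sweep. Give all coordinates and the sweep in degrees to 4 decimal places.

center=(-2.3471,20.1150) T_A=(-0.1345,13.5674) T_B=(-8.9494,18.0714) sweep=91.4725

bisector direction at 62.9352° = (0.454999,0.890492)
center distance |VC| = r/sin(θ/2) = 6.911308/sin(44.2638°) = 9.902122
C = V + |VC|·bis = (-2.3471,20.1150)
T_A = V + ((C−V)·d_A)·d_A = V + 7.0913·d_A = (-0.1345,13.5674)
T_B = V + ((C−V)·d_B)·d_B = V + 7.0913·d_B = (-8.9494,18.0714)
sweep = 180° − θ = 91.4725°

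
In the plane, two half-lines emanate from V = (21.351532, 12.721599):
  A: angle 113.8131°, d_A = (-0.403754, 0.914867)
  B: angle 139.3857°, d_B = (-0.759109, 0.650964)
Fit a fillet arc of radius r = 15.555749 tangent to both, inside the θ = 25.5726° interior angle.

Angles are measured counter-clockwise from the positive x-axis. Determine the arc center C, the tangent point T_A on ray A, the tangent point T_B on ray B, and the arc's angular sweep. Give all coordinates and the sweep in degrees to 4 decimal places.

center=(-20.5552,69.1502) T_A=(-6.3237,75.4309) T_B=(-30.6814,57.3417) sweep=154.4274

bisector direction at 126.5994° = (-0.596216,0.802824)
center distance |VC| = r/sin(θ/2) = 15.555749/sin(12.7863°) = 70.287718
C = V + |VC|·bis = (-20.5552,69.1502)
T_A = V + ((C−V)·d_A)·d_A = V + 68.5447·d_A = (-6.3237,75.4309)
T_B = V + ((C−V)·d_B)·d_B = V + 68.5447·d_B = (-30.6814,57.3417)
sweep = 180° − θ = 154.4274°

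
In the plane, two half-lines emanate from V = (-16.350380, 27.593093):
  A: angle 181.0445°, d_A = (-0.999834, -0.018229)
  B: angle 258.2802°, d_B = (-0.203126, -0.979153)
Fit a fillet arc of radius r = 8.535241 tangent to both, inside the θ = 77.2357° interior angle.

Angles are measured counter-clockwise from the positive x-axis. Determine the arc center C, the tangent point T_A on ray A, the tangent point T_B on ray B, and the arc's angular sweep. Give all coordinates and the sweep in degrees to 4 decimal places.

center=(-26.8781,18.8645) T_A=(-27.0337,27.3983) T_B=(-18.5208,17.1308) sweep=102.7643

bisector direction at 219.6624° = (-0.769819,-0.638262)
center distance |VC| = r/sin(θ/2) = 8.535241/sin(38.6178°) = 13.675574
C = V + |VC|·bis = (-26.8781,18.8645)
T_A = V + ((C−V)·d_A)·d_A = V + 10.6851·d_A = (-27.0337,27.3983)
T_B = V + ((C−V)·d_B)·d_B = V + 10.6851·d_B = (-18.5208,17.1308)
sweep = 180° − θ = 102.7643°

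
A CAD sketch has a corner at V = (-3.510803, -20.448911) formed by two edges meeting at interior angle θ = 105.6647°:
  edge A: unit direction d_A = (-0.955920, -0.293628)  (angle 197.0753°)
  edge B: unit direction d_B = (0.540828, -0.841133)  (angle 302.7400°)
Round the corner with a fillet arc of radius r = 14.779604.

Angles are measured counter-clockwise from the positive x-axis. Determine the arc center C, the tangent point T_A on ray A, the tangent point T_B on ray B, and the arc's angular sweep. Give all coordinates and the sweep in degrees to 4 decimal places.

center=(-9.8823,-37.8672) T_A=(-14.2221,-23.7391) T_B=(2.5493,-29.8740) sweep=74.3353

bisector direction at 249.9076° = (-0.343534,-0.939140)
center distance |VC| = r/sin(θ/2) = 14.779604/sin(52.8323°) = 18.547044
C = V + |VC|·bis = (-9.8823,-37.8672)
T_A = V + ((C−V)·d_A)·d_A = V + 11.2052·d_A = (-14.2221,-23.7391)
T_B = V + ((C−V)·d_B)·d_B = V + 11.2052·d_B = (2.5493,-29.8740)
sweep = 180° − θ = 74.3353°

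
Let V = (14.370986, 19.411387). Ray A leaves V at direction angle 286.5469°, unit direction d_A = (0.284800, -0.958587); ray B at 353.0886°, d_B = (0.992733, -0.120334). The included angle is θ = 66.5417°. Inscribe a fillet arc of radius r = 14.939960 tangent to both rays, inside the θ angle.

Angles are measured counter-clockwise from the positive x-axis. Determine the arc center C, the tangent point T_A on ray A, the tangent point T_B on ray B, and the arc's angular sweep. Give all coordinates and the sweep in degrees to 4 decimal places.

bisector direction at 319.8177° = (0.763996,-0.645221)
center distance |VC| = r/sin(θ/2) = 14.939960/sin(33.2709°) = 27.233007
C = V + |VC|·bis = (35.1769,1.8401)
T_A = V + ((C−V)·d_A)·d_A = V + 22.7692·d_A = (20.8556,-2.4148)
T_B = V + ((C−V)·d_B)·d_B = V + 22.7692·d_B = (36.9747,16.6715)
sweep = 180° − θ = 113.4583°

center=(35.1769,1.8401) T_A=(20.8556,-2.4148) T_B=(36.9747,16.6715) sweep=113.4583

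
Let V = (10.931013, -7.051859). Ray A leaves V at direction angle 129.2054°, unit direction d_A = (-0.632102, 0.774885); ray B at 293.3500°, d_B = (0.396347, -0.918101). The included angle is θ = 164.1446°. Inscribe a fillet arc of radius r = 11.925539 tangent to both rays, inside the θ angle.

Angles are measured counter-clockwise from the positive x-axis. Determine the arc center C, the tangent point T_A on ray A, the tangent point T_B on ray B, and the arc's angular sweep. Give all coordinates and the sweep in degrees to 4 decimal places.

bisector direction at 211.2777° = (-0.854661,-0.519187)
center distance |VC| = r/sin(θ/2) = 11.925539/sin(82.0723°) = 12.040612
C = V + |VC|·bis = (0.6404,-13.3032)
T_A = V + ((C−V)·d_A)·d_A = V + 1.6607·d_A = (9.8813,-5.7650)
T_B = V + ((C−V)·d_B)·d_B = V + 1.6607·d_B = (11.5892,-8.5765)
sweep = 180° − θ = 15.8554°

center=(0.6404,-13.3032) T_A=(9.8813,-5.7650) T_B=(11.5892,-8.5765) sweep=15.8554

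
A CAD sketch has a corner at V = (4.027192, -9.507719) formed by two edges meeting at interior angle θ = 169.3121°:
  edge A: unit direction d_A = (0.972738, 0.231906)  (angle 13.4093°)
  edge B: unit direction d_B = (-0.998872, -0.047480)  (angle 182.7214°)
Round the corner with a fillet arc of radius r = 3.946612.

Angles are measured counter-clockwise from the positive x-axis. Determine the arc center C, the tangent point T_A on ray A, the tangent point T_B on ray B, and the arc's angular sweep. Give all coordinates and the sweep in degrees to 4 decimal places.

bisector direction at 98.0653° = (-0.140302,0.990109)
center distance |VC| = r/sin(θ/2) = 3.946612/sin(84.6560°) = 3.963841
C = V + |VC|·bis = (3.4711,-5.5831)
T_A = V + ((C−V)·d_A)·d_A = V + 0.3692·d_A = (4.3863,-9.4221)
T_B = V + ((C−V)·d_B)·d_B = V + 0.3692·d_B = (3.6584,-9.5252)
sweep = 180° − θ = 10.6879°

center=(3.4711,-5.5831) T_A=(4.3863,-9.4221) T_B=(3.6584,-9.5252) sweep=10.6879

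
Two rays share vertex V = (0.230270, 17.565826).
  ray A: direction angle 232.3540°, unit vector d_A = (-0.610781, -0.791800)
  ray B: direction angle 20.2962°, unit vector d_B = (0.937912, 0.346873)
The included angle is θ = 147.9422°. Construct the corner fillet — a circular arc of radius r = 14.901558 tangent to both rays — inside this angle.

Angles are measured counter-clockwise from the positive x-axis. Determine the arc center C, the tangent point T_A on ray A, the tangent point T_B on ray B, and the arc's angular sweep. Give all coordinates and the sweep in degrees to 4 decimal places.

center=(9.4145,5.0745) T_A=(-2.3845,14.1761) T_B=(4.2456,19.0508) sweep=32.0578

bisector direction at 306.3251° = (0.592366,-0.805669)
center distance |VC| = r/sin(θ/2) = 14.901558/sin(73.9711°) = 15.504327
C = V + |VC|·bis = (9.4145,5.0745)
T_A = V + ((C−V)·d_A)·d_A = V + 4.2811·d_A = (-2.3845,14.1761)
T_B = V + ((C−V)·d_B)·d_B = V + 4.2811·d_B = (4.2456,19.0508)
sweep = 180° − θ = 32.0578°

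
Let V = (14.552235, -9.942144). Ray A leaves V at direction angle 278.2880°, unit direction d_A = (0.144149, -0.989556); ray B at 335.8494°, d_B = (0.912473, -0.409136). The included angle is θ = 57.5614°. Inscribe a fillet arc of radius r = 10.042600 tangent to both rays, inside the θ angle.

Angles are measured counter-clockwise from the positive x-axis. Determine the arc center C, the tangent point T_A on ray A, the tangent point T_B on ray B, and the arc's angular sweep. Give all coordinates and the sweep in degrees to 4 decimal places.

bisector direction at 307.0687° = (0.602772,-0.797913)
center distance |VC| = r/sin(θ/2) = 10.042600/sin(28.7807°) = 20.858705
C = V + |VC|·bis = (27.1253,-26.5856)
T_A = V + ((C−V)·d_A)·d_A = V + 18.2820·d_A = (17.1876,-28.0332)
T_B = V + ((C−V)·d_B)·d_B = V + 18.2820·d_B = (31.2341,-17.4220)
sweep = 180° − θ = 122.4386°

center=(27.1253,-26.5856) T_A=(17.1876,-28.0332) T_B=(31.2341,-17.4220) sweep=122.4386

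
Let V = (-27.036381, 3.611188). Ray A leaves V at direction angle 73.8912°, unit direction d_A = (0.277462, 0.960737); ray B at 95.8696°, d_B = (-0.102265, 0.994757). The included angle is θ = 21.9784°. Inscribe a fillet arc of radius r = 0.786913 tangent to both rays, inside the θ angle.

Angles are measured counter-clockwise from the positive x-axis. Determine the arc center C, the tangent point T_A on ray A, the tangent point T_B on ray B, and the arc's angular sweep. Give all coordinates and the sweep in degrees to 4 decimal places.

center=(-26.6680,7.7228) T_A=(-25.9120,7.5045) T_B=(-27.4508,7.6423) sweep=158.0216

bisector direction at 84.8804° = (0.089235,0.996011)
center distance |VC| = r/sin(θ/2) = 0.786913/sin(10.9892°) = 4.128091
C = V + |VC|·bis = (-26.6680,7.7228)
T_A = V + ((C−V)·d_A)·d_A = V + 4.0524·d_A = (-25.9120,7.5045)
T_B = V + ((C−V)·d_B)·d_B = V + 4.0524·d_B = (-27.4508,7.6423)
sweep = 180° − θ = 158.0216°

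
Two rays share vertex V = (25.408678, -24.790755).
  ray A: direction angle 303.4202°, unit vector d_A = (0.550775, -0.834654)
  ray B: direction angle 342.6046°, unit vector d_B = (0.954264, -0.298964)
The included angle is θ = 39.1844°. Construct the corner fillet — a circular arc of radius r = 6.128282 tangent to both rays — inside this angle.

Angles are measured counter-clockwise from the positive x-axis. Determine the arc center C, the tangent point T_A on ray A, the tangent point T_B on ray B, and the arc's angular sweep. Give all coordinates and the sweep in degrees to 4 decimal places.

center=(40.0067,-35.7862) T_A=(34.8917,-39.1615) T_B=(41.8389,-29.9382) sweep=140.8156

bisector direction at 323.0124° = (0.798766,-0.601642)
center distance |VC| = r/sin(θ/2) = 6.128282/sin(19.5922°) = 18.275741
C = V + |VC|·bis = (40.0067,-35.7862)
T_A = V + ((C−V)·d_A)·d_A = V + 17.2176·d_A = (34.8917,-39.1615)
T_B = V + ((C−V)·d_B)·d_B = V + 17.2176·d_B = (41.8389,-29.9382)
sweep = 180° − θ = 140.8156°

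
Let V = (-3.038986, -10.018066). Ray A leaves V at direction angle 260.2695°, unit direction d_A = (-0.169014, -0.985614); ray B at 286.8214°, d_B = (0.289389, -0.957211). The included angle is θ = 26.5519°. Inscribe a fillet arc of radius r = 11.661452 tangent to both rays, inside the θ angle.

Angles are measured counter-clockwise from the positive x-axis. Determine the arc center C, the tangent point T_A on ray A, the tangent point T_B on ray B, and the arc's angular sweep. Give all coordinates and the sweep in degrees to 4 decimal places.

bisector direction at 273.5455° = (0.061840,-0.998086)
center distance |VC| = r/sin(θ/2) = 11.661452/sin(13.2759°) = 50.781179
C = V + |VC|·bis = (0.1013,-60.7021)
T_A = V + ((C−V)·d_A)·d_A = V + 49.4241·d_A = (-11.3923,-58.7311)
T_B = V + ((C−V)·d_B)·d_B = V + 49.4241·d_B = (11.2638,-57.3274)
sweep = 180° − θ = 153.4481°

center=(0.1013,-60.7021) T_A=(-11.3923,-58.7311) T_B=(11.2638,-57.3274) sweep=153.4481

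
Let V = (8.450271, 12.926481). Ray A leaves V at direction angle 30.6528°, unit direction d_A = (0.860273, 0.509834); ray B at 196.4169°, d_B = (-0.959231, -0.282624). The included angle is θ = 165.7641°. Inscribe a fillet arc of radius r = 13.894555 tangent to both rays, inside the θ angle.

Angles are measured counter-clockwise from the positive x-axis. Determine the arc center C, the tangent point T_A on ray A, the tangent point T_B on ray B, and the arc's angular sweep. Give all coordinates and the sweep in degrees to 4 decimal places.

center=(2.8590,25.7642) T_A=(9.9429,13.8111) T_B=(6.7859,12.4361) sweep=14.2359

bisector direction at 113.5349° = (-0.399307,0.916817)
center distance |VC| = r/sin(θ/2) = 13.894555/sin(82.8821°) = 14.002470
C = V + |VC|·bis = (2.8590,25.7642)
T_A = V + ((C−V)·d_A)·d_A = V + 1.7351·d_A = (9.9429,13.8111)
T_B = V + ((C−V)·d_B)·d_B = V + 1.7351·d_B = (6.7859,12.4361)
sweep = 180° − θ = 14.2359°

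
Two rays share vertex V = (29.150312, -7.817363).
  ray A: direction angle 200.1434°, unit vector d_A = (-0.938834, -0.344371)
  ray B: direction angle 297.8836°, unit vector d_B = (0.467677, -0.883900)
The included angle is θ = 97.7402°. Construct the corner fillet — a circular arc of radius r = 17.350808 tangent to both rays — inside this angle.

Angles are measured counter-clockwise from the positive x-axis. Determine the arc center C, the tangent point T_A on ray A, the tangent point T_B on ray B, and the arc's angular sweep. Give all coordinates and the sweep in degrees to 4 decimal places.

center=(20.9002,-29.3248) T_A=(14.9251,-13.0353) T_B=(36.2366,-21.2102) sweep=82.2598

bisector direction at 249.0135° = (-0.358148,-0.933665)
center distance |VC| = r/sin(θ/2) = 17.350808/sin(48.8701°) = 23.035504
C = V + |VC|·bis = (20.9002,-29.3248)
T_A = V + ((C−V)·d_A)·d_A = V + 15.1520·d_A = (14.9251,-13.0353)
T_B = V + ((C−V)·d_B)·d_B = V + 15.1520·d_B = (36.2366,-21.2102)
sweep = 180° − θ = 82.2598°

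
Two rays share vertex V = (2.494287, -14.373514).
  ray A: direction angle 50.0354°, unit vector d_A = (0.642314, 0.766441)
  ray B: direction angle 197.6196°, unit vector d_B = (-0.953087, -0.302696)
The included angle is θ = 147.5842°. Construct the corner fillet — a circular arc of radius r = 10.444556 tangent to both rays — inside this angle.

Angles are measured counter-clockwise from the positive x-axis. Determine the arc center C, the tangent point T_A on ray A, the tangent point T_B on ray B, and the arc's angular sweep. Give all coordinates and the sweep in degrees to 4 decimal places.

center=(-3.5608,-5.3379) T_A=(4.4443,-12.0466) T_B=(-0.3993,-15.2925) sweep=32.4158

bisector direction at 123.8275° = (-0.556694,0.830717)
center distance |VC| = r/sin(θ/2) = 10.444556/sin(73.7921°) = 10.876854
C = V + |VC|·bis = (-3.5608,-5.3379)
T_A = V + ((C−V)·d_A)·d_A = V + 3.0360·d_A = (4.4443,-12.0466)
T_B = V + ((C−V)·d_B)·d_B = V + 3.0360·d_B = (-0.3993,-15.2925)
sweep = 180° − θ = 32.4158°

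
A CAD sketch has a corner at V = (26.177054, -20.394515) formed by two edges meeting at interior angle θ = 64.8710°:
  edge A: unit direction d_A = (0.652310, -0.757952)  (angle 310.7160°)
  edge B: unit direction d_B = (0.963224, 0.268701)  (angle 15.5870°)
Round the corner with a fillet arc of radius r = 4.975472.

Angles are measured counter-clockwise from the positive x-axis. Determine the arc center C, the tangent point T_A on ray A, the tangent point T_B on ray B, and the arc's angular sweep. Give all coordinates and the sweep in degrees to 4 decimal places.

bisector direction at 343.1515° = (0.957074,-0.289842)
center distance |VC| = r/sin(θ/2) = 4.975472/sin(32.4355°) = 9.276542
C = V + |VC|·bis = (35.0554,-23.0832)
T_A = V + ((C−V)·d_A)·d_A = V + 7.8294·d_A = (31.2842,-26.3288)
T_B = V + ((C−V)·d_B)·d_B = V + 7.8294·d_B = (33.7185,-18.2908)
sweep = 180° − θ = 115.1290°

center=(35.0554,-23.0832) T_A=(31.2842,-26.3288) T_B=(33.7185,-18.2908) sweep=115.1290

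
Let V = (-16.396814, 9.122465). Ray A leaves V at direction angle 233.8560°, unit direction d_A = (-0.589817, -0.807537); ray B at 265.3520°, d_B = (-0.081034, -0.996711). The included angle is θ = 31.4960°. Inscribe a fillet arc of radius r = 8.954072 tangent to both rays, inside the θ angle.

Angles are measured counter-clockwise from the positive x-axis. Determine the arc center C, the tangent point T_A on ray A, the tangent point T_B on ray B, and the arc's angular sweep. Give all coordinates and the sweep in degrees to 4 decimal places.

center=(-27.8945,-21.8005) T_A=(-35.1253,-16.5193) T_B=(-18.9699,-22.5261) sweep=148.5040

bisector direction at 249.6040° = (-0.348507,-0.937306)
center distance |VC| = r/sin(θ/2) = 8.954072/sin(15.7480°) = 32.991326
C = V + |VC|·bis = (-27.8945,-21.8005)
T_A = V + ((C−V)·d_A)·d_A = V + 31.7530·d_A = (-35.1253,-16.5193)
T_B = V + ((C−V)·d_B)·d_B = V + 31.7530·d_B = (-18.9699,-22.5261)
sweep = 180° − θ = 148.5040°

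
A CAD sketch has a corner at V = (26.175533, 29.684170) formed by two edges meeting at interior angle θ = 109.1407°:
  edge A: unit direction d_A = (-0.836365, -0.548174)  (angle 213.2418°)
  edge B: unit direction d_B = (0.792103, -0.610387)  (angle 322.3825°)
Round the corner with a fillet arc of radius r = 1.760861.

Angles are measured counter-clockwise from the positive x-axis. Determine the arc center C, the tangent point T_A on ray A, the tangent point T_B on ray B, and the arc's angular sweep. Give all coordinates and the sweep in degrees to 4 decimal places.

bisector direction at 267.8121° = (-0.038176,-0.999271)
center distance |VC| = r/sin(θ/2) = 1.760861/sin(54.5703°) = 2.161022
C = V + |VC|·bis = (26.0930,27.5247)
T_A = V + ((C−V)·d_A)·d_A = V + 1.2528·d_A = (25.1278,28.9974)
T_B = V + ((C−V)·d_B)·d_B = V + 1.2528·d_B = (27.1678,28.9195)
sweep = 180° − θ = 70.8593°

center=(26.0930,27.5247) T_A=(25.1278,28.9974) T_B=(27.1678,28.9195) sweep=70.8593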